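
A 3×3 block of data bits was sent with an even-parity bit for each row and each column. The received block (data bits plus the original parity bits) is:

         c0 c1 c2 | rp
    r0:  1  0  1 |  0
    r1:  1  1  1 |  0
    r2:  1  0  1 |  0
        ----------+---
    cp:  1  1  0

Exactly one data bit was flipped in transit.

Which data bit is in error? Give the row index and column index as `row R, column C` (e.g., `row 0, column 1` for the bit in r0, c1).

row 1, column 2

Recompute each row's even parity and compare to rp:
  r0: data parity 0, sent rp 0 → ok
  r1: data parity 1, sent rp 0 → mismatch
  r2: data parity 0, sent rp 0 → ok
Recompute each column's even parity and compare to cp:
  c0: data parity 1, sent cp 1 → ok
  c1: data parity 1, sent cp 1 → ok
  c2: data parity 1, sent cp 0 → mismatch
Exactly one row (r1) and one column (c2) fail → the flipped bit is at their intersection.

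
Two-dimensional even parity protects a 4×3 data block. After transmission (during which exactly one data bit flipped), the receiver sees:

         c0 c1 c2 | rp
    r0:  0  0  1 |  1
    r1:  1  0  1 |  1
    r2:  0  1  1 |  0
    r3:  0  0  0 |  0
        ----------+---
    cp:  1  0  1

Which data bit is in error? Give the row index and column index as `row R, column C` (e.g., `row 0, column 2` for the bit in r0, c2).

row 1, column 1

Recompute each row's even parity and compare to rp:
  r0: data parity 1, sent rp 1 → ok
  r1: data parity 0, sent rp 1 → mismatch
  r2: data parity 0, sent rp 0 → ok
  r3: data parity 0, sent rp 0 → ok
Recompute each column's even parity and compare to cp:
  c0: data parity 1, sent cp 1 → ok
  c1: data parity 1, sent cp 0 → mismatch
  c2: data parity 1, sent cp 1 → ok
Exactly one row (r1) and one column (c1) fail → the flipped bit is at their intersection.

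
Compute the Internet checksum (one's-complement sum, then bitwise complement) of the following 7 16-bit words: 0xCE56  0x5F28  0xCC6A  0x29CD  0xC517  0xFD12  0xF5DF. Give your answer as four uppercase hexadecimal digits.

243E

One's-complement addition (fold any carry out of bit 15 back into bit 0):
  0xCE56 + 0x5F28 = 0x12D7E → wrap carry → 0x2D7F
  0x2D7F + 0xCC6A = 0x0F9E9
  0xF9E9 + 0x29CD = 0x123B6 → wrap carry → 0x23B7
  0x23B7 + 0xC517 = 0x0E8CE
  0xE8CE + 0xFD12 = 0x1E5E0 → wrap carry → 0xE5E1
  0xE5E1 + 0xF5DF = 0x1DBC0 → wrap carry → 0xDBC1
One's-complement sum = 0xDBC1.
Checksum = ~0xDBC1 & 0xFFFF = 0x243E.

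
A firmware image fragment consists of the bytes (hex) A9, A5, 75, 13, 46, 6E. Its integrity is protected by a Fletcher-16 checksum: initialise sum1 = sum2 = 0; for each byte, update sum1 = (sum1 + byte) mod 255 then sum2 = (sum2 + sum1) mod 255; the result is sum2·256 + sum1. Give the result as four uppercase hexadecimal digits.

408C

Running sums (mod 255):
  after byte 0 (A9): sum1=169, sum2=169
  after byte 1 (A5): sum1=79, sum2=248
  after byte 2 (75): sum1=196, sum2=189
  after byte 3 (13): sum1=215, sum2=149
  after byte 4 (46): sum1=30, sum2=179
  after byte 5 (6E): sum1=140, sum2=64
Checksum = sum2·256 + sum1 = 64·256 + 140 = 16524 = 0x408C.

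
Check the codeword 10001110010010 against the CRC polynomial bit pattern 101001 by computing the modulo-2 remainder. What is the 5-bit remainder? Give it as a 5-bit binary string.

Modulo-2 division of 10001110010010 by 101001:
  pos 0: 100011 XOR 101001 = 001010
  pos 2: 101010 XOR 101001 = 000011
  pos 6: 110100 XOR 101001 = 011101
  pos 7: 111011 XOR 101001 = 010010
  pos 8: 100100 XOR 101001 = 001101
Remainder = 01101 (nonzero — an error is detected).

01101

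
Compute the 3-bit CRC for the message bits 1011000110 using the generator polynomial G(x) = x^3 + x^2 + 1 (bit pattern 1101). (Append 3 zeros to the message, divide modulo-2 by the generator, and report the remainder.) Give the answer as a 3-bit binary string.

110

Append 3 zeros: 1011000110000. Divide by 1101 (XOR where the leading bit is 1):
  pos 0: 1011 XOR 1101 = 0110
  pos 1: 1100 XOR 1101 = 0001
  pos 4: 1001 XOR 1101 = 0100
  pos 5: 1001 XOR 1101 = 0100
  pos 6: 1000 XOR 1101 = 0101
  pos 7: 1010 XOR 1101 = 0111
  pos 8: 1110 XOR 1101 = 0011
Remainder (last 3 bits) = 110. This is the CRC / FCS.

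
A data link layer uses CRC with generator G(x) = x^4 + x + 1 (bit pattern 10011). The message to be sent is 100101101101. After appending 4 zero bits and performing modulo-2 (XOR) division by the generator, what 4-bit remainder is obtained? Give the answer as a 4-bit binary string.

Append 4 zeros: 1001011011010000. Divide by 10011 (XOR where the leading bit is 1):
  pos 0: 10010 XOR 10011 = 00001
  pos 4: 11101 XOR 10011 = 01110
  pos 5: 11101 XOR 10011 = 01110
  pos 6: 11100 XOR 10011 = 01111
  pos 7: 11111 XOR 10011 = 01100
  pos 8: 11000 XOR 10011 = 01011
  pos 9: 10110 XOR 10011 = 00101
  pos 11: 10100 XOR 10011 = 00111
Remainder (last 4 bits) = 0111. This is the CRC / FCS.

0111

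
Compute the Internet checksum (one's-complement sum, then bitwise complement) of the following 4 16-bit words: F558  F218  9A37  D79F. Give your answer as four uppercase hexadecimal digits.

One's-complement addition (fold any carry out of bit 15 back into bit 0):
  0xF558 + 0xF218 = 0x1E770 → wrap carry → 0xE771
  0xE771 + 0x9A37 = 0x181A8 → wrap carry → 0x81A9
  0x81A9 + 0xD79F = 0x15948 → wrap carry → 0x5949
One's-complement sum = 0x5949.
Checksum = ~0x5949 & 0xFFFF = 0xA6B6.

A6B6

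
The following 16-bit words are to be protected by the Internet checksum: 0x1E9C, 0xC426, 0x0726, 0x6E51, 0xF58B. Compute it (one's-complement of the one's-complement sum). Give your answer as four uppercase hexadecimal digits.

B239

One's-complement addition (fold any carry out of bit 15 back into bit 0):
  0x1E9C + 0xC426 = 0x0E2C2
  0xE2C2 + 0x0726 = 0x0E9E8
  0xE9E8 + 0x6E51 = 0x15839 → wrap carry → 0x583A
  0x583A + 0xF58B = 0x14DC5 → wrap carry → 0x4DC6
One's-complement sum = 0x4DC6.
Checksum = ~0x4DC6 & 0xFFFF = 0xB239.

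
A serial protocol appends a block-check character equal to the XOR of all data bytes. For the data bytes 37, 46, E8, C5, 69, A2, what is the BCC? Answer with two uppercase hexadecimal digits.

XOR the bytes together:
  start with 0x37
  0x37 ⊕ 0x46 = 0x71
  0x71 ⊕ 0xE8 = 0x99
  0x99 ⊕ 0xC5 = 0x5C
  0x5C ⊕ 0x69 = 0x35
  0x35 ⊕ 0xA2 = 0x97

97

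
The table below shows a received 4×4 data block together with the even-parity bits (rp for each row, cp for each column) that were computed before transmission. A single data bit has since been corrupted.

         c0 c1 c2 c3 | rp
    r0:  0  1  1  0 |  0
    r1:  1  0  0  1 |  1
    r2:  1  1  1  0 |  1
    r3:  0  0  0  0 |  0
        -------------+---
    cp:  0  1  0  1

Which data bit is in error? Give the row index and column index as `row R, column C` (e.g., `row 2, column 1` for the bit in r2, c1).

Recompute each row's even parity and compare to rp:
  r0: data parity 0, sent rp 0 → ok
  r1: data parity 0, sent rp 1 → mismatch
  r2: data parity 1, sent rp 1 → ok
  r3: data parity 0, sent rp 0 → ok
Recompute each column's even parity and compare to cp:
  c0: data parity 0, sent cp 0 → ok
  c1: data parity 0, sent cp 1 → mismatch
  c2: data parity 0, sent cp 0 → ok
  c3: data parity 1, sent cp 1 → ok
Exactly one row (r1) and one column (c1) fail → the flipped bit is at their intersection.

row 1, column 1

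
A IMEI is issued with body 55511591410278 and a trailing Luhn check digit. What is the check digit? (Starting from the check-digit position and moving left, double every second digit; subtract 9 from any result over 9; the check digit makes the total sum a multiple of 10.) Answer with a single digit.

Partial digits right→left: 8 7 2 0 1 4 1 9 5 1 1 5 5 5
Double every second digit counting from the check-digit position (so the 1st, 3rd, 5th, ... of the partial from the right).
  doubled (with −9 where >9): 7 4 2 2 1 2 1 → sum 19
  kept as-is: 7 0 4 9 1 5 5 → sum 31
Total = 19 + 31 = 50.
Check digit = (10 − (50 mod 10)) mod 10 = 0.

0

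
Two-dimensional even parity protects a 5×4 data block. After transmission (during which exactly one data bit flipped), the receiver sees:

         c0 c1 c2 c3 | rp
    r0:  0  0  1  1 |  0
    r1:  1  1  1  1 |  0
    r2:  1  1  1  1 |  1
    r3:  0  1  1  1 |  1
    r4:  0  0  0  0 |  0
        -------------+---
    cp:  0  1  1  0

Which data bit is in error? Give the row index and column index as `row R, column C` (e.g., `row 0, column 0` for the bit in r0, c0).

Recompute each row's even parity and compare to rp:
  r0: data parity 0, sent rp 0 → ok
  r1: data parity 0, sent rp 0 → ok
  r2: data parity 0, sent rp 1 → mismatch
  r3: data parity 1, sent rp 1 → ok
  r4: data parity 0, sent rp 0 → ok
Recompute each column's even parity and compare to cp:
  c0: data parity 0, sent cp 0 → ok
  c1: data parity 1, sent cp 1 → ok
  c2: data parity 0, sent cp 1 → mismatch
  c3: data parity 0, sent cp 0 → ok
Exactly one row (r2) and one column (c2) fail → the flipped bit is at their intersection.

row 2, column 2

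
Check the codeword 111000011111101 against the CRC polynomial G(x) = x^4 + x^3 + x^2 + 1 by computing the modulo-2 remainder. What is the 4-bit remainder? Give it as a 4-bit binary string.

Modulo-2 division of 111000011111101 by 11101:
  pos 0: 11100 XOR 11101 = 00001
  pos 4: 10011 XOR 11101 = 01110
  pos 5: 11101 XOR 11101 = 00000
  pos 10: 11101 XOR 11101 = 00000
Remainder = 0000 (zero — the frame passes the CRC check).

0000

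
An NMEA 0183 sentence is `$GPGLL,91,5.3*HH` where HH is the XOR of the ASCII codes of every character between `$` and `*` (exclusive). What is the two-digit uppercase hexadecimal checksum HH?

70

XOR the ASCII codes of the payload characters:
  'G' = 0x47 → acc = 0x47
  'P' = 0x50 → acc = 0x17
  'G' = 0x47 → acc = 0x50
  'L' = 0x4C → acc = 0x1C
  'L' = 0x4C → acc = 0x50
  ',' = 0x2C → acc = 0x7C
  '9' = 0x39 → acc = 0x45
  '1' = 0x31 → acc = 0x74
  ',' = 0x2C → acc = 0x58
  '5' = 0x35 → acc = 0x6D
  '.' = 0x2E → acc = 0x43
  '3' = 0x33 → acc = 0x70
Checksum = 0x70.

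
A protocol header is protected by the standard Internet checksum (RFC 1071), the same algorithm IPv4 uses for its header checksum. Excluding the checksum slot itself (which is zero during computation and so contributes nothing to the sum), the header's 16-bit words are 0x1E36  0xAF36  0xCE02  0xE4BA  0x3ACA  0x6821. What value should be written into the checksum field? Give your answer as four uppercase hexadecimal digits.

DCE9

One's-complement addition (fold any carry out of bit 15 back into bit 0):
  0x1E36 + 0xAF36 = 0x0CD6C
  0xCD6C + 0xCE02 = 0x19B6E → wrap carry → 0x9B6F
  0x9B6F + 0xE4BA = 0x18029 → wrap carry → 0x802A
  0x802A + 0x3ACA = 0x0BAF4
  0xBAF4 + 0x6821 = 0x12315 → wrap carry → 0x2316
One's-complement sum = 0x2316.
Checksum = ~0x2316 & 0xFFFF = 0xDCE9.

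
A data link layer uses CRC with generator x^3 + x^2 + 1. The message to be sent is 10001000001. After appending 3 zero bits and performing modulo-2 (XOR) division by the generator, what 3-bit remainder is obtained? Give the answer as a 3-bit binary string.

Append 3 zeros: 10001000001000. Divide by 1101 (XOR where the leading bit is 1):
  pos 0: 1000 XOR 1101 = 0101
  pos 1: 1011 XOR 1101 = 0110
  pos 2: 1100 XOR 1101 = 0001
  pos 5: 1000 XOR 1101 = 0101
  pos 6: 1010 XOR 1101 = 0111
  pos 7: 1111 XOR 1101 = 0010
  pos 9: 1000 XOR 1101 = 0101
  pos 10: 1010 XOR 1101 = 0111
Remainder (last 3 bits) = 111. This is the CRC / FCS.

111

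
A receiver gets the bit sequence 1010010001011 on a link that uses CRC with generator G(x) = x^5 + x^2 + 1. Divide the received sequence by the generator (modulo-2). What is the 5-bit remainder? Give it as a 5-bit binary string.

00000

Modulo-2 division of 1010010001011 by 100101:
  pos 0: 101001 XOR 100101 = 001100
  pos 2: 110000 XOR 100101 = 010101
  pos 3: 101010 XOR 100101 = 001111
  pos 5: 111110 XOR 100101 = 011011
  pos 6: 110111 XOR 100101 = 010010
  pos 7: 100101 XOR 100101 = 000000
Remainder = 00000 (zero — the frame passes the CRC check).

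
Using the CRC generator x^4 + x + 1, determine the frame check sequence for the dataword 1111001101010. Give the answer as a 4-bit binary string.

0111

Append 4 zeros: 11110011010100000. Divide by 10011 (XOR where the leading bit is 1):
  pos 0: 11110 XOR 10011 = 01101
  pos 1: 11010 XOR 10011 = 01001
  pos 2: 10011 XOR 10011 = 00000
  pos 7: 10101 XOR 10011 = 00110
  pos 9: 11000 XOR 10011 = 01011
  pos 10: 10110 XOR 10011 = 00101
  pos 12: 10100 XOR 10011 = 00111
Remainder (last 4 bits) = 0111. This is the CRC / FCS.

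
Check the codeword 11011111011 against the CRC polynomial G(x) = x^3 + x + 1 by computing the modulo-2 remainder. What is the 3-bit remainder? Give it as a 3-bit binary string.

010

Modulo-2 division of 11011111011 by 1011:
  pos 0: 1101 XOR 1011 = 0110
  pos 1: 1101 XOR 1011 = 0110
  pos 2: 1101 XOR 1011 = 0110
  pos 3: 1101 XOR 1011 = 0110
  pos 4: 1101 XOR 1011 = 0110
  pos 5: 1100 XOR 1011 = 0111
  pos 6: 1111 XOR 1011 = 0100
  pos 7: 1001 XOR 1011 = 0010
Remainder = 010 (nonzero — an error is detected).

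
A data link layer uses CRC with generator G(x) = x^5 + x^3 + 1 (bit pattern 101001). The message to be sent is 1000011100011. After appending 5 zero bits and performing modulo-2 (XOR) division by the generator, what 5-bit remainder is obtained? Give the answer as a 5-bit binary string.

00001

Append 5 zeros: 100001110001100000. Divide by 101001 (XOR where the leading bit is 1):
  pos 0: 100001 XOR 101001 = 001000
  pos 2: 100011 XOR 101001 = 001010
  pos 4: 101000 XOR 101001 = 000001
  pos 9: 101100 XOR 101001 = 000101
  pos 12: 101000 XOR 101001 = 000001
Remainder (last 5 bits) = 00001. This is the CRC / FCS.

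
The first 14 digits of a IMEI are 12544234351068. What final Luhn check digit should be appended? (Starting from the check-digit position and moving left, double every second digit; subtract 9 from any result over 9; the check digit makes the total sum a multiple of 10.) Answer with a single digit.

Partial digits right→left: 8 6 0 1 5 3 4 3 2 4 4 5 2 1
Double every second digit counting from the check-digit position (so the 1st, 3rd, 5th, ... of the partial from the right).
  doubled (with −9 where >9): 7 0 1 8 4 8 4 → sum 32
  kept as-is: 6 1 3 3 4 5 1 → sum 23
Total = 32 + 23 = 55.
Check digit = (10 − (55 mod 10)) mod 10 = 5.

5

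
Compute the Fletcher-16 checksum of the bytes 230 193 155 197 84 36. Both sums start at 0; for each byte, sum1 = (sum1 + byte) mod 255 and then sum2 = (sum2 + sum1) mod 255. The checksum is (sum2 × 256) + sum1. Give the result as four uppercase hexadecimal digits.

Running sums (mod 255):
  after byte 0 (230): sum1=230, sum2=230
  after byte 1 (193): sum1=168, sum2=143
  after byte 2 (155): sum1=68, sum2=211
  after byte 3 (197): sum1=10, sum2=221
  after byte 4 (84): sum1=94, sum2=60
  after byte 5 (36): sum1=130, sum2=190
Checksum = sum2·256 + sum1 = 190·256 + 130 = 48770 = 0xBE82.

BE82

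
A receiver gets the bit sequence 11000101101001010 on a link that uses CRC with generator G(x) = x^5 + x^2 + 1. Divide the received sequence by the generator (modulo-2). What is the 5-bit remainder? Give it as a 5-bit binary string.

10100

Modulo-2 division of 11000101101001010 by 100101:
  pos 0: 110001 XOR 100101 = 010100
  pos 1: 101000 XOR 100101 = 001101
  pos 3: 110111 XOR 100101 = 010010
  pos 4: 100100 XOR 100101 = 000001
  pos 9: 110010 XOR 100101 = 010111
  pos 10: 101111 XOR 100101 = 001010
Remainder = 10100 (nonzero — an error is detected).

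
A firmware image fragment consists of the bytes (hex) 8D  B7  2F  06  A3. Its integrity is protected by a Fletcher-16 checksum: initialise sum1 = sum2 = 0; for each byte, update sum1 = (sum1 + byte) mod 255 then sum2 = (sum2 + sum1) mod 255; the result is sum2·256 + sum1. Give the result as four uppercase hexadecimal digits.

DF1E

Running sums (mod 255):
  after byte 0 (8D): sum1=141, sum2=141
  after byte 1 (B7): sum1=69, sum2=210
  after byte 2 (2F): sum1=116, sum2=71
  after byte 3 (06): sum1=122, sum2=193
  after byte 4 (A3): sum1=30, sum2=223
Checksum = sum2·256 + sum1 = 223·256 + 30 = 57118 = 0xDF1E.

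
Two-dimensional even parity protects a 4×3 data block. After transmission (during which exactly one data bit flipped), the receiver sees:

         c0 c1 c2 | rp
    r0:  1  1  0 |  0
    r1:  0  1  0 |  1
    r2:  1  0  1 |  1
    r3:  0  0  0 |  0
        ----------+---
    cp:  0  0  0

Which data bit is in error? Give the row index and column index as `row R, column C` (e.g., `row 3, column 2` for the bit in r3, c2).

row 2, column 2

Recompute each row's even parity and compare to rp:
  r0: data parity 0, sent rp 0 → ok
  r1: data parity 1, sent rp 1 → ok
  r2: data parity 0, sent rp 1 → mismatch
  r3: data parity 0, sent rp 0 → ok
Recompute each column's even parity and compare to cp:
  c0: data parity 0, sent cp 0 → ok
  c1: data parity 0, sent cp 0 → ok
  c2: data parity 1, sent cp 0 → mismatch
Exactly one row (r2) and one column (c2) fail → the flipped bit is at their intersection.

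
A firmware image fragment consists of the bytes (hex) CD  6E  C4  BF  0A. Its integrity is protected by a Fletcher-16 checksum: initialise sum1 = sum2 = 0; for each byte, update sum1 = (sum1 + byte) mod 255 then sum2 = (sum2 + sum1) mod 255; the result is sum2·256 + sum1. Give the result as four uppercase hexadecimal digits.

Running sums (mod 255):
  after byte 0 (CD): sum1=205, sum2=205
  after byte 1 (6E): sum1=60, sum2=10
  after byte 2 (C4): sum1=1, sum2=11
  after byte 3 (BF): sum1=192, sum2=203
  after byte 4 (0A): sum1=202, sum2=150
Checksum = sum2·256 + sum1 = 150·256 + 202 = 38602 = 0x96CA.

96CA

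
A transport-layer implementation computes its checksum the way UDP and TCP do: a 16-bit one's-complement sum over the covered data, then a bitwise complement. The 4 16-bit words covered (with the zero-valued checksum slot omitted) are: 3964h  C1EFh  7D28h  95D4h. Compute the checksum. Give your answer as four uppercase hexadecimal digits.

F1AE

One's-complement addition (fold any carry out of bit 15 back into bit 0):
  0x3964 + 0xC1EF = 0x0FB53
  0xFB53 + 0x7D28 = 0x1787B → wrap carry → 0x787C
  0x787C + 0x95D4 = 0x10E50 → wrap carry → 0x0E51
One's-complement sum = 0x0E51.
Checksum = ~0x0E51 & 0xFFFF = 0xF1AE.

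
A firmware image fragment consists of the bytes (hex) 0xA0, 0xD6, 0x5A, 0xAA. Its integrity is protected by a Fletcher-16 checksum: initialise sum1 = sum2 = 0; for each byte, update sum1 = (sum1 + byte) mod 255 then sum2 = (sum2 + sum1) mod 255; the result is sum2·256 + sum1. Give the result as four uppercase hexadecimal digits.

Running sums (mod 255):
  after byte 0 (0xA0): sum1=160, sum2=160
  after byte 1 (0xD6): sum1=119, sum2=24
  after byte 2 (0x5A): sum1=209, sum2=233
  after byte 3 (0xAA): sum1=124, sum2=102
Checksum = sum2·256 + sum1 = 102·256 + 124 = 26236 = 0x667C.

667C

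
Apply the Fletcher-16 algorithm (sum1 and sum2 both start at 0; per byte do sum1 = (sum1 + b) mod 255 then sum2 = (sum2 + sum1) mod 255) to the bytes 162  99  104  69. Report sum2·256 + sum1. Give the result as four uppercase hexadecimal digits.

Running sums (mod 255):
  after byte 0 (162): sum1=162, sum2=162
  after byte 1 (99): sum1=6, sum2=168
  after byte 2 (104): sum1=110, sum2=23
  after byte 3 (69): sum1=179, sum2=202
Checksum = sum2·256 + sum1 = 202·256 + 179 = 51891 = 0xCAB3.

CAB3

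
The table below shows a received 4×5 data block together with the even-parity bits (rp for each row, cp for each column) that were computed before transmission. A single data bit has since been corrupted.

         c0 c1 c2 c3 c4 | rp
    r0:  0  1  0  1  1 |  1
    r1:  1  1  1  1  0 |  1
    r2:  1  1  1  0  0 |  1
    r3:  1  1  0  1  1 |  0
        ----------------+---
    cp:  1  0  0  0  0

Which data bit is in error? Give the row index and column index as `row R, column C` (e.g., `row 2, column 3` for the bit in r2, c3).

Recompute each row's even parity and compare to rp:
  r0: data parity 1, sent rp 1 → ok
  r1: data parity 0, sent rp 1 → mismatch
  r2: data parity 1, sent rp 1 → ok
  r3: data parity 0, sent rp 0 → ok
Recompute each column's even parity and compare to cp:
  c0: data parity 1, sent cp 1 → ok
  c1: data parity 0, sent cp 0 → ok
  c2: data parity 0, sent cp 0 → ok
  c3: data parity 1, sent cp 0 → mismatch
  c4: data parity 0, sent cp 0 → ok
Exactly one row (r1) and one column (c3) fail → the flipped bit is at their intersection.

row 1, column 3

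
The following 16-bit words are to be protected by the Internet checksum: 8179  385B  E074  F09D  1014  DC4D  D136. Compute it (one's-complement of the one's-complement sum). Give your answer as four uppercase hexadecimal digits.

One's-complement addition (fold any carry out of bit 15 back into bit 0):
  0x8179 + 0x385B = 0x0B9D4
  0xB9D4 + 0xE074 = 0x19A48 → wrap carry → 0x9A49
  0x9A49 + 0xF09D = 0x18AE6 → wrap carry → 0x8AE7
  0x8AE7 + 0x1014 = 0x09AFB
  0x9AFB + 0xDC4D = 0x17748 → wrap carry → 0x7749
  0x7749 + 0xD136 = 0x1487F → wrap carry → 0x4880
One's-complement sum = 0x4880.
Checksum = ~0x4880 & 0xFFFF = 0xB77F.

B77F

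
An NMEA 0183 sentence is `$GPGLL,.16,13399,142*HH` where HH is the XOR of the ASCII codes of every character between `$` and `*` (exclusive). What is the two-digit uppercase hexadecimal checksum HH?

53

XOR the ASCII codes of the payload characters:
  'G' = 0x47 → acc = 0x47
  'P' = 0x50 → acc = 0x17
  'G' = 0x47 → acc = 0x50
  'L' = 0x4C → acc = 0x1C
  'L' = 0x4C → acc = 0x50
  ',' = 0x2C → acc = 0x7C
  '.' = 0x2E → acc = 0x52
  '1' = 0x31 → acc = 0x63
  '6' = 0x36 → acc = 0x55
  ',' = 0x2C → acc = 0x79
  '1' = 0x31 → acc = 0x48
  '3' = 0x33 → acc = 0x7B
  '3' = 0x33 → acc = 0x48
  '9' = 0x39 → acc = 0x71
  '9' = 0x39 → acc = 0x48
  ',' = 0x2C → acc = 0x64
  '1' = 0x31 → acc = 0x55
  '4' = 0x34 → acc = 0x61
  '2' = 0x32 → acc = 0x53
Checksum = 0x53.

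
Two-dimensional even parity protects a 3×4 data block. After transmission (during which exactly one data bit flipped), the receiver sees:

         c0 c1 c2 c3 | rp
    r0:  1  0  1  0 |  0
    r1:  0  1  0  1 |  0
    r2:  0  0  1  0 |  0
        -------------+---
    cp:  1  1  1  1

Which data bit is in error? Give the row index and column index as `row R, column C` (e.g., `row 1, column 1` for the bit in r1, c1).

row 2, column 2

Recompute each row's even parity and compare to rp:
  r0: data parity 0, sent rp 0 → ok
  r1: data parity 0, sent rp 0 → ok
  r2: data parity 1, sent rp 0 → mismatch
Recompute each column's even parity and compare to cp:
  c0: data parity 1, sent cp 1 → ok
  c1: data parity 1, sent cp 1 → ok
  c2: data parity 0, sent cp 1 → mismatch
  c3: data parity 1, sent cp 1 → ok
Exactly one row (r2) and one column (c2) fail → the flipped bit is at their intersection.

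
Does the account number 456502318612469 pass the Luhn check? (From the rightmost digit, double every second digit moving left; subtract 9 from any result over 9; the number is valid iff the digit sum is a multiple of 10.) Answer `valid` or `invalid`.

invalid

From the right, keep odd positions and double even positions (subtract 9 from any doubled value over 9):
  doubled (positions 2,4,...): 3 4 3 2 4 1 1 → sum 18
  kept (positions 1,3,...): 9 4 1 8 3 0 6 4 → sum 35
Total = 53.
53 mod 10 = 3, so the number is invalid.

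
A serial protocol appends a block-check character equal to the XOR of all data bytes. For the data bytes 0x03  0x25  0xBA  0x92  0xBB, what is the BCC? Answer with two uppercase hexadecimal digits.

B5

XOR the bytes together:
  start with 0x03
  0x03 ⊕ 0x25 = 0x26
  0x26 ⊕ 0xBA = 0x9C
  0x9C ⊕ 0x92 = 0x0E
  0x0E ⊕ 0xBB = 0xB5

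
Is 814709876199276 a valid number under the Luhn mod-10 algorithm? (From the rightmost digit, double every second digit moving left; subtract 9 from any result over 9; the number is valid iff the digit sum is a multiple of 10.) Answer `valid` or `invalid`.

From the right, keep odd positions and double even positions (subtract 9 from any doubled value over 9):
  doubled (positions 2,4,...): 5 9 2 5 9 5 2 → sum 37
  kept (positions 1,3,...): 6 2 9 6 8 0 4 8 → sum 43
Total = 80.
80 mod 10 = 0, so the number is valid.

valid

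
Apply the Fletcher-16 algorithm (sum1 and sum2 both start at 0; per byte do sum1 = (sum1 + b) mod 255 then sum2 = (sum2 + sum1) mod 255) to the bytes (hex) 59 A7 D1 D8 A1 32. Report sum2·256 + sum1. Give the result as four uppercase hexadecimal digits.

Running sums (mod 255):
  after byte 0 (59): sum1=89, sum2=89
  after byte 1 (A7): sum1=1, sum2=90
  after byte 2 (D1): sum1=210, sum2=45
  after byte 3 (D8): sum1=171, sum2=216
  after byte 4 (A1): sum1=77, sum2=38
  after byte 5 (32): sum1=127, sum2=165
Checksum = sum2·256 + sum1 = 165·256 + 127 = 42367 = 0xA57F.

A57F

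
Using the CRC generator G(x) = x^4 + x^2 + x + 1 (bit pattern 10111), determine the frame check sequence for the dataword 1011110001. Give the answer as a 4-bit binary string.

0101

Append 4 zeros: 10111100010000. Divide by 10111 (XOR where the leading bit is 1):
  pos 0: 10111 XOR 10111 = 00000
  pos 5: 10001 XOR 10111 = 00110
  pos 7: 11000 XOR 10111 = 01111
  pos 8: 11110 XOR 10111 = 01001
  pos 9: 10010 XOR 10111 = 00101
Remainder (last 4 bits) = 0101. This is the CRC / FCS.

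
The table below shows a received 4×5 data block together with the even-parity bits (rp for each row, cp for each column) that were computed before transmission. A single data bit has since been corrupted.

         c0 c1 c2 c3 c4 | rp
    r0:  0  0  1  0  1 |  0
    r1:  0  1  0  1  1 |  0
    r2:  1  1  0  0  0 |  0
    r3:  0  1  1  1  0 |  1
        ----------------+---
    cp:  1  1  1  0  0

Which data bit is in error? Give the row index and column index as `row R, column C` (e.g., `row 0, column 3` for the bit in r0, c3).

Recompute each row's even parity and compare to rp:
  r0: data parity 0, sent rp 0 → ok
  r1: data parity 1, sent rp 0 → mismatch
  r2: data parity 0, sent rp 0 → ok
  r3: data parity 1, sent rp 1 → ok
Recompute each column's even parity and compare to cp:
  c0: data parity 1, sent cp 1 → ok
  c1: data parity 1, sent cp 1 → ok
  c2: data parity 0, sent cp 1 → mismatch
  c3: data parity 0, sent cp 0 → ok
  c4: data parity 0, sent cp 0 → ok
Exactly one row (r1) and one column (c2) fail → the flipped bit is at their intersection.

row 1, column 2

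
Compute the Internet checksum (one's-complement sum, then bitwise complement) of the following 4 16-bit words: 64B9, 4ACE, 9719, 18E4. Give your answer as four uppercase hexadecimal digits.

A07A

One's-complement addition (fold any carry out of bit 15 back into bit 0):
  0x64B9 + 0x4ACE = 0x0AF87
  0xAF87 + 0x9719 = 0x146A0 → wrap carry → 0x46A1
  0x46A1 + 0x18E4 = 0x05F85
One's-complement sum = 0x5F85.
Checksum = ~0x5F85 & 0xFFFF = 0xA07A.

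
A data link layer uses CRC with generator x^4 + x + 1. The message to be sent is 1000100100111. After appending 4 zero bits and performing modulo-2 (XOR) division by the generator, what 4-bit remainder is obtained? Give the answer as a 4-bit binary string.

Append 4 zeros: 10001001001110000. Divide by 10011 (XOR where the leading bit is 1):
  pos 0: 10001 XOR 10011 = 00010
  pos 3: 10001 XOR 10011 = 00010
  pos 6: 10001 XOR 10011 = 00010
  pos 9: 10110 XOR 10011 = 00101
  pos 11: 10100 XOR 10011 = 00111
Remainder (last 4 bits) = 1110. This is the CRC / FCS.

1110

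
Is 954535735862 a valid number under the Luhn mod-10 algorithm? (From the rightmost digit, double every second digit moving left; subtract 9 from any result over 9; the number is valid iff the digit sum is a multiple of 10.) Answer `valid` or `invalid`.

From the right, keep odd positions and double even positions (subtract 9 from any doubled value over 9):
  doubled (positions 2,4,...): 3 1 5 6 8 9 → sum 32
  kept (positions 1,3,...): 2 8 3 5 5 5 → sum 28
Total = 60.
60 mod 10 = 0, so the number is valid.

valid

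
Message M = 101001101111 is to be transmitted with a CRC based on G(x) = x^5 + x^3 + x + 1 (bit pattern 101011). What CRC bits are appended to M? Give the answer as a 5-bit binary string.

Append 5 zeros: 10100110111100000. Divide by 101011 (XOR where the leading bit is 1):
  pos 0: 101001 XOR 101011 = 000010
  pos 4: 101011 XOR 101011 = 000000
  pos 10: 110000 XOR 101011 = 011011
  pos 11: 110110 XOR 101011 = 011101
Remainder (last 5 bits) = 11101. This is the CRC / FCS.

11101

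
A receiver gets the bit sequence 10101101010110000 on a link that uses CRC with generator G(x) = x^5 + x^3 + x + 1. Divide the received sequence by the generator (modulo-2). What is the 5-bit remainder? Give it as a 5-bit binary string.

Modulo-2 division of 10101101010110000 by 101011:
  pos 0: 101011 XOR 101011 = 000000
  pos 7: 101011 XOR 101011 = 000000
Remainder = 00000 (zero — the frame passes the CRC check).

00000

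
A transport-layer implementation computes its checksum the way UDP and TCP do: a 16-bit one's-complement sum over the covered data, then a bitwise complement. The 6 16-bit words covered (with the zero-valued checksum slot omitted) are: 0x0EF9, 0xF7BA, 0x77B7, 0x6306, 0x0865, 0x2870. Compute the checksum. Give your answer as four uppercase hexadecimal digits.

EDB8

One's-complement addition (fold any carry out of bit 15 back into bit 0):
  0x0EF9 + 0xF7BA = 0x106B3 → wrap carry → 0x06B4
  0x06B4 + 0x77B7 = 0x07E6B
  0x7E6B + 0x6306 = 0x0E171
  0xE171 + 0x0865 = 0x0E9D6
  0xE9D6 + 0x2870 = 0x11246 → wrap carry → 0x1247
One's-complement sum = 0x1247.
Checksum = ~0x1247 & 0xFFFF = 0xEDB8.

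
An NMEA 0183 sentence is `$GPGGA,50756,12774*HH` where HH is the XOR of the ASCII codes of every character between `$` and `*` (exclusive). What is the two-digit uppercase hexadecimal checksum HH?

50

XOR the ASCII codes of the payload characters:
  'G' = 0x47 → acc = 0x47
  'P' = 0x50 → acc = 0x17
  'G' = 0x47 → acc = 0x50
  'G' = 0x47 → acc = 0x17
  'A' = 0x41 → acc = 0x56
  ',' = 0x2C → acc = 0x7A
  '5' = 0x35 → acc = 0x4F
  '0' = 0x30 → acc = 0x7F
  '7' = 0x37 → acc = 0x48
  '5' = 0x35 → acc = 0x7D
  '6' = 0x36 → acc = 0x4B
  ',' = 0x2C → acc = 0x67
  '1' = 0x31 → acc = 0x56
  '2' = 0x32 → acc = 0x64
  '7' = 0x37 → acc = 0x53
  '7' = 0x37 → acc = 0x64
  '4' = 0x34 → acc = 0x50
Checksum = 0x50.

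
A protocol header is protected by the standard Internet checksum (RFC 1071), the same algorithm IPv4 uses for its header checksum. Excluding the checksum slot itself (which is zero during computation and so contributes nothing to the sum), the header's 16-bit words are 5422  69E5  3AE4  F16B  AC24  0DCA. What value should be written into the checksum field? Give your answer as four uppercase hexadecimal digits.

5BB9

One's-complement addition (fold any carry out of bit 15 back into bit 0):
  0x5422 + 0x69E5 = 0x0BE07
  0xBE07 + 0x3AE4 = 0x0F8EB
  0xF8EB + 0xF16B = 0x1EA56 → wrap carry → 0xEA57
  0xEA57 + 0xAC24 = 0x1967B → wrap carry → 0x967C
  0x967C + 0x0DCA = 0x0A446
One's-complement sum = 0xA446.
Checksum = ~0xA446 & 0xFFFF = 0x5BB9.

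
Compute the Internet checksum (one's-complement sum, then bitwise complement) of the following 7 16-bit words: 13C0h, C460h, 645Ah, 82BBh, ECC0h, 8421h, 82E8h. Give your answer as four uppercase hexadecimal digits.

4CFE

One's-complement addition (fold any carry out of bit 15 back into bit 0):
  0x13C0 + 0xC460 = 0x0D820
  0xD820 + 0x645A = 0x13C7A → wrap carry → 0x3C7B
  0x3C7B + 0x82BB = 0x0BF36
  0xBF36 + 0xECC0 = 0x1ABF6 → wrap carry → 0xABF7
  0xABF7 + 0x8421 = 0x13018 → wrap carry → 0x3019
  0x3019 + 0x82E8 = 0x0B301
One's-complement sum = 0xB301.
Checksum = ~0xB301 & 0xFFFF = 0x4CFE.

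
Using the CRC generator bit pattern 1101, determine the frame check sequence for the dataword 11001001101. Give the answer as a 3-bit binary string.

001

Append 3 zeros: 11001001101000. Divide by 1101 (XOR where the leading bit is 1):
  pos 0: 1100 XOR 1101 = 0001
  pos 3: 1100 XOR 1101 = 0001
  pos 6: 1110 XOR 1101 = 0011
  pos 8: 1110 XOR 1101 = 0011
  pos 10: 1100 XOR 1101 = 0001
Remainder (last 3 bits) = 001. This is the CRC / FCS.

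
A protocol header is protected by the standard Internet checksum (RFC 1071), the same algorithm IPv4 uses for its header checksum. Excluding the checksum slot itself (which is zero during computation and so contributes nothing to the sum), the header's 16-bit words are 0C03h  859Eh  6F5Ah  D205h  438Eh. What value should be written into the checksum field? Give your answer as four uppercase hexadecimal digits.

One's-complement addition (fold any carry out of bit 15 back into bit 0):
  0x0C03 + 0x859E = 0x091A1
  0x91A1 + 0x6F5A = 0x100FB → wrap carry → 0x00FC
  0x00FC + 0xD205 = 0x0D301
  0xD301 + 0x438E = 0x1168F → wrap carry → 0x1690
One's-complement sum = 0x1690.
Checksum = ~0x1690 & 0xFFFF = 0xE96F.

E96F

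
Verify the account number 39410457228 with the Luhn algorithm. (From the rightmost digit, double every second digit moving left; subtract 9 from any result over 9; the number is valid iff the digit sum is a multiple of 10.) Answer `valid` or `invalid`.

From the right, keep odd positions and double even positions (subtract 9 from any doubled value over 9):
  doubled (positions 2,4,...): 4 5 8 2 9 → sum 28
  kept (positions 1,3,...): 8 2 5 0 4 3 → sum 22
Total = 50.
50 mod 10 = 0, so the number is valid.

valid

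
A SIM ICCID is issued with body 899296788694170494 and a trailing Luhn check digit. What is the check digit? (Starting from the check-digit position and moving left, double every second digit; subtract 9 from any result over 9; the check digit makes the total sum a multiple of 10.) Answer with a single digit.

5

Partial digits right→left: 4 9 4 0 7 1 4 9 6 8 8 7 6 9 2 9 9 8
Double every second digit counting from the check-digit position (so the 1st, 3rd, 5th, ... of the partial from the right).
  doubled (with −9 where >9): 8 8 5 8 3 7 3 4 9 → sum 55
  kept as-is: 9 0 1 9 8 7 9 9 8 → sum 60
Total = 55 + 60 = 115.
Check digit = (10 − (115 mod 10)) mod 10 = 5.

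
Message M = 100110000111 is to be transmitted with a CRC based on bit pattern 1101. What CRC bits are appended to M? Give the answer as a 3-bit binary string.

010

Append 3 zeros: 100110000111000. Divide by 1101 (XOR where the leading bit is 1):
  pos 0: 1001 XOR 1101 = 0100
  pos 1: 1001 XOR 1101 = 0100
  pos 2: 1000 XOR 1101 = 0101
  pos 3: 1010 XOR 1101 = 0111
  pos 4: 1110 XOR 1101 = 0011
  pos 6: 1101 XOR 1101 = 0000
  pos 10: 1100 XOR 1101 = 0001
Remainder (last 3 bits) = 010. This is the CRC / FCS.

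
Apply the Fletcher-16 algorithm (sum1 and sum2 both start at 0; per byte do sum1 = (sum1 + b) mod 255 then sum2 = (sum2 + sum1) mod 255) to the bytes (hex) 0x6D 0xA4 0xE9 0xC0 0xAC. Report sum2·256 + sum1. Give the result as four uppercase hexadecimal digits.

Running sums (mod 255):
  after byte 0 (0x6D): sum1=109, sum2=109
  after byte 1 (0xA4): sum1=18, sum2=127
  after byte 2 (0xE9): sum1=251, sum2=123
  after byte 3 (0xC0): sum1=188, sum2=56
  after byte 4 (0xAC): sum1=105, sum2=161
Checksum = sum2·256 + sum1 = 161·256 + 105 = 41321 = 0xA169.

A169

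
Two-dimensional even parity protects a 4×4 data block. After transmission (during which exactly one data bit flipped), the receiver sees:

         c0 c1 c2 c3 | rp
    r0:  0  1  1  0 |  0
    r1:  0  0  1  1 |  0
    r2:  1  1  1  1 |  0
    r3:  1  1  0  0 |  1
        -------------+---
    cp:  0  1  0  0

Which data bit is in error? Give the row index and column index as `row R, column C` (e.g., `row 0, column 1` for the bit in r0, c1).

Recompute each row's even parity and compare to rp:
  r0: data parity 0, sent rp 0 → ok
  r1: data parity 0, sent rp 0 → ok
  r2: data parity 0, sent rp 0 → ok
  r3: data parity 0, sent rp 1 → mismatch
Recompute each column's even parity and compare to cp:
  c0: data parity 0, sent cp 0 → ok
  c1: data parity 1, sent cp 1 → ok
  c2: data parity 1, sent cp 0 → mismatch
  c3: data parity 0, sent cp 0 → ok
Exactly one row (r3) and one column (c2) fail → the flipped bit is at their intersection.

row 3, column 2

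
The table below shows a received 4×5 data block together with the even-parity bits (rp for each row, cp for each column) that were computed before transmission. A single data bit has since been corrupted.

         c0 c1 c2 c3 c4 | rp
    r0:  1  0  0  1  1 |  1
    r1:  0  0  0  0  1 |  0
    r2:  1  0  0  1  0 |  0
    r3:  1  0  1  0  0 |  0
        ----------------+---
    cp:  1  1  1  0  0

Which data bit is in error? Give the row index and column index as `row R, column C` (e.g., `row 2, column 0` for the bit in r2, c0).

row 1, column 1

Recompute each row's even parity and compare to rp:
  r0: data parity 1, sent rp 1 → ok
  r1: data parity 1, sent rp 0 → mismatch
  r2: data parity 0, sent rp 0 → ok
  r3: data parity 0, sent rp 0 → ok
Recompute each column's even parity and compare to cp:
  c0: data parity 1, sent cp 1 → ok
  c1: data parity 0, sent cp 1 → mismatch
  c2: data parity 1, sent cp 1 → ok
  c3: data parity 0, sent cp 0 → ok
  c4: data parity 0, sent cp 0 → ok
Exactly one row (r1) and one column (c1) fail → the flipped bit is at their intersection.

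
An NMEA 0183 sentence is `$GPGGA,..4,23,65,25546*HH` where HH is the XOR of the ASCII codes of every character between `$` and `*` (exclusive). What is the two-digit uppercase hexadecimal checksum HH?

XOR the ASCII codes of the payload characters:
  'G' = 0x47 → acc = 0x47
  'P' = 0x50 → acc = 0x17
  'G' = 0x47 → acc = 0x50
  'G' = 0x47 → acc = 0x17
  'A' = 0x41 → acc = 0x56
  ',' = 0x2C → acc = 0x7A
  '.' = 0x2E → acc = 0x54
  '.' = 0x2E → acc = 0x7A
  '4' = 0x34 → acc = 0x4E
  ',' = 0x2C → acc = 0x62
  '2' = 0x32 → acc = 0x50
  '3' = 0x33 → acc = 0x63
  ',' = 0x2C → acc = 0x4F
  '6' = 0x36 → acc = 0x79
  '5' = 0x35 → acc = 0x4C
  ',' = 0x2C → acc = 0x60
  '2' = 0x32 → acc = 0x52
  '5' = 0x35 → acc = 0x67
  '5' = 0x35 → acc = 0x52
  '4' = 0x34 → acc = 0x66
  '6' = 0x36 → acc = 0x50
Checksum = 0x50.

50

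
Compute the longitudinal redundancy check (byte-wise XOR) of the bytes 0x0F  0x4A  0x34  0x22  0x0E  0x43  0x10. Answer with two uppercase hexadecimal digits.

0E

XOR the bytes together:
  start with 0x0F
  0x0F ⊕ 0x4A = 0x45
  0x45 ⊕ 0x34 = 0x71
  0x71 ⊕ 0x22 = 0x53
  0x53 ⊕ 0x0E = 0x5D
  0x5D ⊕ 0x43 = 0x1E
  0x1E ⊕ 0x10 = 0x0E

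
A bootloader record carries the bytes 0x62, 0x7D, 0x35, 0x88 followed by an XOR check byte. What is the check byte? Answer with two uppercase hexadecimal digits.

A2

XOR the bytes together:
  start with 0x62
  0x62 ⊕ 0x7D = 0x1F
  0x1F ⊕ 0x35 = 0x2A
  0x2A ⊕ 0x88 = 0xA2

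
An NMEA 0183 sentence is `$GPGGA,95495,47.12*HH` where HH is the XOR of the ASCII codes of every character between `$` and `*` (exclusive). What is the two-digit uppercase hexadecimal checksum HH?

4C

XOR the ASCII codes of the payload characters:
  'G' = 0x47 → acc = 0x47
  'P' = 0x50 → acc = 0x17
  'G' = 0x47 → acc = 0x50
  'G' = 0x47 → acc = 0x17
  'A' = 0x41 → acc = 0x56
  ',' = 0x2C → acc = 0x7A
  '9' = 0x39 → acc = 0x43
  '5' = 0x35 → acc = 0x76
  '4' = 0x34 → acc = 0x42
  '9' = 0x39 → acc = 0x7B
  '5' = 0x35 → acc = 0x4E
  ',' = 0x2C → acc = 0x62
  '4' = 0x34 → acc = 0x56
  '7' = 0x37 → acc = 0x61
  '.' = 0x2E → acc = 0x4F
  '1' = 0x31 → acc = 0x7E
  '2' = 0x32 → acc = 0x4C
Checksum = 0x4C.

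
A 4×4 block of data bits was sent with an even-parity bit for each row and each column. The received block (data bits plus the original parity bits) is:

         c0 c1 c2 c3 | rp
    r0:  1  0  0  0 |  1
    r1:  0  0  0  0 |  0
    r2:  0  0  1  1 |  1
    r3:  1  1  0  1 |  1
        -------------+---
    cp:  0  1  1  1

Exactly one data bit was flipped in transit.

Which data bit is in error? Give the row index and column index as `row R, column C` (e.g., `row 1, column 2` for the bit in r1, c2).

row 2, column 3

Recompute each row's even parity and compare to rp:
  r0: data parity 1, sent rp 1 → ok
  r1: data parity 0, sent rp 0 → ok
  r2: data parity 0, sent rp 1 → mismatch
  r3: data parity 1, sent rp 1 → ok
Recompute each column's even parity and compare to cp:
  c0: data parity 0, sent cp 0 → ok
  c1: data parity 1, sent cp 1 → ok
  c2: data parity 1, sent cp 1 → ok
  c3: data parity 0, sent cp 1 → mismatch
Exactly one row (r2) and one column (c3) fail → the flipped bit is at their intersection.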